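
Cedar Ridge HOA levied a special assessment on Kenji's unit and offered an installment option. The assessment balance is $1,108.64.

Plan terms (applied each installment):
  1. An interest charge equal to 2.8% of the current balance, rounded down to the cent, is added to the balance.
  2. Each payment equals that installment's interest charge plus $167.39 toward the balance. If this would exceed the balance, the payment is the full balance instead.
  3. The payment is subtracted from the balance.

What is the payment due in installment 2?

$193.74

Installment 1: opening $1,108.64; interest $31.04 → $1,139.68; payment $198.43; balance $941.25
Installment 2: opening $941.25; interest $26.35 → $967.60; payment $193.74; balance $773.86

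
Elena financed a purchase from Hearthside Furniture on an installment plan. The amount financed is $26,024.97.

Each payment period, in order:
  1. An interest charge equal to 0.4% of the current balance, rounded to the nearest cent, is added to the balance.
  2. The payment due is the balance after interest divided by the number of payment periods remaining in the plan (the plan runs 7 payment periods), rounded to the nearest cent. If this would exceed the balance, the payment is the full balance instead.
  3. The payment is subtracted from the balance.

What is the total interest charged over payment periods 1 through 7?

$419.74

Payment period 1: opening $26,024.97; interest $104.10 → $26,129.07; payment $3,732.72; balance $22,396.35
Payment period 2: opening $22,396.35; interest $89.59 → $22,485.94; payment $3,747.66; balance $18,738.28
Payment period 3: opening $18,738.28; interest $74.95 → $18,813.23; payment $3,762.65; balance $15,050.58
Payment period 4: opening $15,050.58; interest $60.20 → $15,110.78; payment $3,777.70; balance $11,333.08
Payment period 5: opening $11,333.08; interest $45.33 → $11,378.41; payment $3,792.80; balance $7,585.61
Payment period 6: opening $7,585.61; interest $30.34 → $7,615.95; payment $3,807.98; balance $3,807.97
Payment period 7: opening $3,807.97; interest $15.23 → $3,823.20; payment $3,823.20; balance $0.00
Total interest: $104.10 + $89.59 + $74.95 + $60.20 + $45.33 + $30.34 + $15.23 = $419.74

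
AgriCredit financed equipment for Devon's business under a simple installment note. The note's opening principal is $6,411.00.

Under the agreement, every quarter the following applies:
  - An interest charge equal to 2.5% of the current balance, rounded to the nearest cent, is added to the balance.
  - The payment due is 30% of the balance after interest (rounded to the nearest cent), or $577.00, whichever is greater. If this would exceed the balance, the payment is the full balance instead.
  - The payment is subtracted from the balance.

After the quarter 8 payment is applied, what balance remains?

Quarter 1: $6,411.00 +$160.28 interest = $6,571.28; pay $1,971.38 → $4,599.90
Quarter 2: $4,599.90 +$115.00 interest = $4,714.90; pay $1,414.47 → $3,300.43
Quarter 3: $3,300.43 +$82.51 interest = $3,382.94; pay $1,014.88 → $2,368.06
Quarter 4: $2,368.06 +$59.20 interest = $2,427.26; pay $728.18 → $1,699.08
Quarter 5: $1,699.08 +$42.48 interest = $1,741.56; pay $577.00 → $1,164.56
Quarter 6: $1,164.56 +$29.11 interest = $1,193.67; pay $577.00 → $616.67
Quarter 7: $616.67 +$15.42 interest = $632.09; pay $577.00 → $55.09
Quarter 8: $55.09 +$1.38 interest = $56.47; pay $56.47 → $0.00

$0.00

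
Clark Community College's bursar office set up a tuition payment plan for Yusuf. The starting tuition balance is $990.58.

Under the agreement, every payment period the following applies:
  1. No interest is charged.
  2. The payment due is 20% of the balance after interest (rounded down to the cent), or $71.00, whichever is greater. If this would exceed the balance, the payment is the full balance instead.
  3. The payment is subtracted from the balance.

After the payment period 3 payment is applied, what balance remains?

Payment period 1: $990.58 − $198.11 → $792.47
Payment period 2: $792.47 − $158.49 → $633.98
Payment period 3: $633.98 − $126.79 → $507.19

$507.19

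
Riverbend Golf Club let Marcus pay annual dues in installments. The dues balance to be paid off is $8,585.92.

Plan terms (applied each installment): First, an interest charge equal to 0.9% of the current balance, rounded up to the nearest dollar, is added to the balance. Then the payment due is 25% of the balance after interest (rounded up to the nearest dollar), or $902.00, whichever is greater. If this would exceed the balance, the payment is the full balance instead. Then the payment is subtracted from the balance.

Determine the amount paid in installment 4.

Installment 1: $8,585.92 +$78.00 interest = $8,663.92; pay $2,166.00 → $6,497.92
Installment 2: $6,497.92 +$59.00 interest = $6,556.92; pay $1,640.00 → $4,916.92
Installment 3: $4,916.92 +$45.00 interest = $4,961.92; pay $1,241.00 → $3,720.92
Installment 4: $3,720.92 +$34.00 interest = $3,754.92; pay $939.00 → $2,815.92

$939.00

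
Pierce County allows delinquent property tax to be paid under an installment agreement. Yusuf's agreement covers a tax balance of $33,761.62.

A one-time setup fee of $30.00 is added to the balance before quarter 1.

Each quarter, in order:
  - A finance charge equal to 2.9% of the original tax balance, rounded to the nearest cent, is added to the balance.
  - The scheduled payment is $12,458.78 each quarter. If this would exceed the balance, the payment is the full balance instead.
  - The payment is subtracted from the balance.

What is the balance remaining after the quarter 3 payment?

Quarter 1: opening $33,791.62; interest $979.09 → $34,770.71; payment $12,458.78; balance $22,311.93
Quarter 2: opening $22,311.93; interest $979.09 → $23,291.02; payment $12,458.78; balance $10,832.24
Quarter 3: opening $10,832.24; interest $979.09 → $11,811.33; payment $11,811.33; balance $0.00

$0.00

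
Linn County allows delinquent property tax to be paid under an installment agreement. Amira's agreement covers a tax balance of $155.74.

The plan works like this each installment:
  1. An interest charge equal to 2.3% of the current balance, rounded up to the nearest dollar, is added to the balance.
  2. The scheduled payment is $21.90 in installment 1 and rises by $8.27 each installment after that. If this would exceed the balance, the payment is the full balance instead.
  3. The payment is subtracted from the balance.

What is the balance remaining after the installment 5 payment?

$0.00

Installment 1: $155.74 +$4.00 interest = $159.74; pay $21.90 → $137.84
Installment 2: $137.84 +$4.00 interest = $141.84; pay $30.17 → $111.67
Installment 3: $111.67 +$3.00 interest = $114.67; pay $38.44 → $76.23
Installment 4: $76.23 +$2.00 interest = $78.23; pay $46.71 → $31.52
Installment 5: $31.52 +$1.00 interest = $32.52; pay $32.52 → $0.00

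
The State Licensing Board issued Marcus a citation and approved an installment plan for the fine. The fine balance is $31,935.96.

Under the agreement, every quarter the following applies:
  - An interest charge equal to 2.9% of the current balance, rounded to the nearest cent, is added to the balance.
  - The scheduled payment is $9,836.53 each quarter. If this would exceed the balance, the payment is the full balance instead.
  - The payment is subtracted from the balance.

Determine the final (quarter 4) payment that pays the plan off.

$4,550.34

Quarter 1: opening $31,935.96; interest $926.14 → $32,862.10; payment $9,836.53; balance $23,025.57
Quarter 2: opening $23,025.57; interest $667.74 → $23,693.31; payment $9,836.53; balance $13,856.78
Quarter 3: opening $13,856.78; interest $401.85 → $14,258.63; payment $9,836.53; balance $4,422.10
Quarter 4: opening $4,422.10; interest $128.24 → $4,550.34; payment $4,550.34; balance $0.00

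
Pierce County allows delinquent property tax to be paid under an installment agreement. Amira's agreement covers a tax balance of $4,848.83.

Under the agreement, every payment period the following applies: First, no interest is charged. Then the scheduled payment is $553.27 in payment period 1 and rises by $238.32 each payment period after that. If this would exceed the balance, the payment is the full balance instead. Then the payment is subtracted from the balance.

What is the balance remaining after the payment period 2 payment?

Payment period 1: $4,848.83 − $553.27 → $4,295.56
Payment period 2: $4,295.56 − $791.59 → $3,503.97

$3,503.97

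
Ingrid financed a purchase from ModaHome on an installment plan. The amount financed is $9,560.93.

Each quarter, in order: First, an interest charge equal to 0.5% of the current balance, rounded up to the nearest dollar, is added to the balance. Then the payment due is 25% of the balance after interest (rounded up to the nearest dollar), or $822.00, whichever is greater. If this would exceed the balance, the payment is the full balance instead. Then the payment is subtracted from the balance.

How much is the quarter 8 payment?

$660.93

# | Opening | Interest | Payment | End bal
1 | $9,560.93 | $48.00 | $2,403.00 | $7,205.93
2 | $7,205.93 | $37.00 | $1,811.00 | $5,431.93
3 | $5,431.93 | $28.00 | $1,365.00 | $4,094.93
4 | $4,094.93 | $21.00 | $1,029.00 | $3,086.93
5 | $3,086.93 | $16.00 | $822.00 | $2,280.93
6 | $2,280.93 | $12.00 | $822.00 | $1,470.93
7 | $1,470.93 | $8.00 | $822.00 | $656.93
8 | $656.93 | $4.00 | $660.93 | $0.00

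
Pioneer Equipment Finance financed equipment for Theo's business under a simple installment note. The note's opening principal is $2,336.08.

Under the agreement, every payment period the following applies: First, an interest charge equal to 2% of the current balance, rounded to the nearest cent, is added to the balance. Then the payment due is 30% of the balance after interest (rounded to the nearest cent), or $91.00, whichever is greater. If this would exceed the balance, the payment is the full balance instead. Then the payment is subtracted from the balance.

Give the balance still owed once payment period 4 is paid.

$607.13

Payment period 1: opening $2,336.08; interest $46.72 → $2,382.80; payment $714.84; balance $1,667.96
Payment period 2: opening $1,667.96; interest $33.36 → $1,701.32; payment $510.40; balance $1,190.92
Payment period 3: opening $1,190.92; interest $23.82 → $1,214.74; payment $364.42; balance $850.32
Payment period 4: opening $850.32; interest $17.01 → $867.33; payment $260.20; balance $607.13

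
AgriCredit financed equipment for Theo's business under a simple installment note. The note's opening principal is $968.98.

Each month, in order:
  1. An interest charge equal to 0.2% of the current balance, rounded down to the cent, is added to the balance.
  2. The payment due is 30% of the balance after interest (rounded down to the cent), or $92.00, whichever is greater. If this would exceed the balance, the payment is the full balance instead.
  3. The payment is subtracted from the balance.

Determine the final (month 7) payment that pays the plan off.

Month 1: $968.98 +$1.93 interest = $970.91; pay $291.27 → $679.64
Month 2: $679.64 +$1.35 interest = $680.99; pay $204.29 → $476.70
Month 3: $476.70 +$0.95 interest = $477.65; pay $143.29 → $334.36
Month 4: $334.36 +$0.66 interest = $335.02; pay $100.50 → $234.52
Month 5: $234.52 +$0.46 interest = $234.98; pay $92.00 → $142.98
Month 6: $142.98 +$0.28 interest = $143.26; pay $92.00 → $51.26
Month 7: $51.26 +$0.10 interest = $51.36; pay $51.36 → $0.00

$51.36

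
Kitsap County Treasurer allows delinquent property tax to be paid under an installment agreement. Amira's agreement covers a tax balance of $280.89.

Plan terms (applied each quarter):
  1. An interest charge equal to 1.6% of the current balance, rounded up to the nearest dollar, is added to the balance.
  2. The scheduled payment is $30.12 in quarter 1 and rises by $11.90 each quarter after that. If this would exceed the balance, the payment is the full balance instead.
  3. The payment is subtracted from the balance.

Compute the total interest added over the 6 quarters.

Quarter 1: opening $280.89; interest $5.00 → $285.89; payment $30.12; balance $255.77
Quarter 2: opening $255.77; interest $5.00 → $260.77; payment $42.02; balance $218.75
Quarter 3: opening $218.75; interest $4.00 → $222.75; payment $53.92; balance $168.83
Quarter 4: opening $168.83; interest $3.00 → $171.83; payment $65.82; balance $106.01
Quarter 5: opening $106.01; interest $2.00 → $108.01; payment $77.72; balance $30.29
Quarter 6: opening $30.29; interest $1.00 → $31.29; payment $31.29; balance $0.00
Total interest: $5.00 + $5.00 + $4.00 + $3.00 + $2.00 + $1.00 = $20.00

$20.00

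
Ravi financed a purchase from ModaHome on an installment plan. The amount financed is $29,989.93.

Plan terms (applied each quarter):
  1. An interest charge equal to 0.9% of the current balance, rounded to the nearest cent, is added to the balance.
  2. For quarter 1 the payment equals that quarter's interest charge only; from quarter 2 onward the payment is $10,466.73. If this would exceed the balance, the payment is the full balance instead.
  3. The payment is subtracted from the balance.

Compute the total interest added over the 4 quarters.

Quarter 1: $29,989.93 +$269.91 interest = $30,259.84; pay $269.91 → $29,989.93
Quarter 2: $29,989.93 +$269.91 interest = $30,259.84; pay $10,466.73 → $19,793.11
Quarter 3: $19,793.11 +$178.14 interest = $19,971.25; pay $10,466.73 → $9,504.52
Quarter 4: $9,504.52 +$85.54 interest = $9,590.06; pay $9,590.06 → $0.00
Total interest: $269.91 + $269.91 + $178.14 + $85.54 = $803.50

$803.50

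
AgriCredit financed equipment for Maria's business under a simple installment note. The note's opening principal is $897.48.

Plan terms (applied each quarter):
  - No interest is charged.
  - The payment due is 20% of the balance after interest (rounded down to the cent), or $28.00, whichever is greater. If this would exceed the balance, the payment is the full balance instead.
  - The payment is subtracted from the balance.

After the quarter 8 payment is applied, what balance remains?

$150.59

Quarter 1: opening $897.48; payment $179.49; balance $717.99
Quarter 2: opening $717.99; payment $143.59; balance $574.40
Quarter 3: opening $574.40; payment $114.88; balance $459.52
Quarter 4: opening $459.52; payment $91.90; balance $367.62
Quarter 5: opening $367.62; payment $73.52; balance $294.10
Quarter 6: opening $294.10; payment $58.82; balance $235.28
Quarter 7: opening $235.28; payment $47.05; balance $188.23
Quarter 8: opening $188.23; payment $37.64; balance $150.59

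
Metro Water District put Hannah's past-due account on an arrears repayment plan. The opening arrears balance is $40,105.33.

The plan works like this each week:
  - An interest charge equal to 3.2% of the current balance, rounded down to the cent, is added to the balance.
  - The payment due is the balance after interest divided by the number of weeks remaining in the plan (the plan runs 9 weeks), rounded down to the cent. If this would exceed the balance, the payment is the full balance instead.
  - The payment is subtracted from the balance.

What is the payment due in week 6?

Week 1: opening $40,105.33; interest $1,283.37 → $41,388.70; payment $4,598.74; balance $36,789.96
Week 2: opening $36,789.96; interest $1,177.27 → $37,967.23; payment $4,745.90; balance $33,221.33
Week 3: opening $33,221.33; interest $1,063.08 → $34,284.41; payment $4,897.77; balance $29,386.64
Week 4: opening $29,386.64; interest $940.37 → $30,327.01; payment $5,054.50; balance $25,272.51
Week 5: opening $25,272.51; interest $808.72 → $26,081.23; payment $5,216.24; balance $20,864.99
Week 6: opening $20,864.99; interest $667.67 → $21,532.66; payment $5,383.16; balance $16,149.50

$5,383.16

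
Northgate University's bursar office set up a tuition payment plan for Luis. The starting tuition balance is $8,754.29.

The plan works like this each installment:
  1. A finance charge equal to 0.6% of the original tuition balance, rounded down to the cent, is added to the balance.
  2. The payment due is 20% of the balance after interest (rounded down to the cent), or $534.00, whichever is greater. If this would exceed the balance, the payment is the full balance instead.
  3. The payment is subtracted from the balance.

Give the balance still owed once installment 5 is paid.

$3,009.86

# | Opening | Interest | Payment | End bal
1 | $8,754.29 | $52.52 | $1,761.36 | $7,045.45
2 | $7,045.45 | $52.52 | $1,419.59 | $5,678.38
3 | $5,678.38 | $52.52 | $1,146.18 | $4,584.72
4 | $4,584.72 | $52.52 | $927.44 | $3,709.80
5 | $3,709.80 | $52.52 | $752.46 | $3,009.86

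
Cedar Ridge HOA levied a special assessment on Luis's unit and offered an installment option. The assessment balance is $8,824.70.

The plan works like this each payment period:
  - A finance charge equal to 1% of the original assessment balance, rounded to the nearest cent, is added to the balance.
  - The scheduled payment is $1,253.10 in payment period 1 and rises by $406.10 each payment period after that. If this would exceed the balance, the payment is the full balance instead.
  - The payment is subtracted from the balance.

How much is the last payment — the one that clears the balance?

$1,816.95

# | Opening | Interest | Payment | End bal
1 | $8,824.70 | $88.25 | $1,253.10 | $7,659.85
2 | $7,659.85 | $88.25 | $1,659.20 | $6,088.90
3 | $6,088.90 | $88.25 | $2,065.30 | $4,111.85
4 | $4,111.85 | $88.25 | $2,471.40 | $1,728.70
5 | $1,728.70 | $88.25 | $1,816.95 | $0.00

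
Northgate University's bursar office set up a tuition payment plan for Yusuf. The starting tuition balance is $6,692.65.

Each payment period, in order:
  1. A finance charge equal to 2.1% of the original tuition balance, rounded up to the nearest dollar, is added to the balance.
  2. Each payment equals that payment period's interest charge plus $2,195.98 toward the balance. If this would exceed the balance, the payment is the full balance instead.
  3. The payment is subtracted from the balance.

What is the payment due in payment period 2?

$2,336.98

# | Opening | Interest | Payment | End bal
1 | $6,692.65 | $141.00 | $2,336.98 | $4,496.67
2 | $4,496.67 | $141.00 | $2,336.98 | $2,300.69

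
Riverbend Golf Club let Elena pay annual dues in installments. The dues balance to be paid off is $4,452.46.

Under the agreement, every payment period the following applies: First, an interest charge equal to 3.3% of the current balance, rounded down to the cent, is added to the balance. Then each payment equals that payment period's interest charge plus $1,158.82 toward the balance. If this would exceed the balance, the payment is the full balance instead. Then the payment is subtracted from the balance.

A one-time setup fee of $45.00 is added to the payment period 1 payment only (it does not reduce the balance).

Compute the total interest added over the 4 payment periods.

$358.26

Payment period 1: $4,452.46 +$146.93 interest = $4,599.39; pay $1,305.75 (+ $45.00 fee) → $3,293.64
Payment period 2: $3,293.64 +$108.69 interest = $3,402.33; pay $1,267.51 → $2,134.82
Payment period 3: $2,134.82 +$70.44 interest = $2,205.26; pay $1,229.26 → $976.00
Payment period 4: $976.00 +$32.20 interest = $1,008.20; pay $1,008.20 → $0.00
Total interest: $146.93 + $108.69 + $70.44 + $32.20 = $358.26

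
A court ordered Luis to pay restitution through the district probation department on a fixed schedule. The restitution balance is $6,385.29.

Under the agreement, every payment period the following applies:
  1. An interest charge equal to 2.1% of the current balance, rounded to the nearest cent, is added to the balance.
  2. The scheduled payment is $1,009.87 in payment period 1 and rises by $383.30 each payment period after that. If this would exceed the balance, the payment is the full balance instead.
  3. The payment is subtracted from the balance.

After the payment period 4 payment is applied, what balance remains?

Payment period 1: opening $6,385.29; interest $134.09 → $6,519.38; payment $1,009.87; balance $5,509.51
Payment period 2: opening $5,509.51; interest $115.70 → $5,625.21; payment $1,393.17; balance $4,232.04
Payment period 3: opening $4,232.04; interest $88.87 → $4,320.91; payment $1,776.47; balance $2,544.44
Payment period 4: opening $2,544.44; interest $53.43 → $2,597.87; payment $2,159.77; balance $438.10

$438.10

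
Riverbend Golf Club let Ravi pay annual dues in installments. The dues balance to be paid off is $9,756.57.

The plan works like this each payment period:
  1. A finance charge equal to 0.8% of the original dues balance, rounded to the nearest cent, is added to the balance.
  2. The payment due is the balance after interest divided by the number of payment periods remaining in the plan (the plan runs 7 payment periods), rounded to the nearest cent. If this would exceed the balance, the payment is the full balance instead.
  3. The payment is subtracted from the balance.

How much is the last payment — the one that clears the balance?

# | Opening | Interest | Payment | End bal
1 | $9,756.57 | $78.05 | $1,404.95 | $8,429.67
2 | $8,429.67 | $78.05 | $1,417.95 | $7,089.77
3 | $7,089.77 | $78.05 | $1,433.56 | $5,734.26
4 | $5,734.26 | $78.05 | $1,453.08 | $4,359.23
5 | $4,359.23 | $78.05 | $1,479.09 | $2,958.19
6 | $2,958.19 | $78.05 | $1,518.12 | $1,518.12
7 | $1,518.12 | $78.05 | $1,596.17 | $0.00

$1,596.17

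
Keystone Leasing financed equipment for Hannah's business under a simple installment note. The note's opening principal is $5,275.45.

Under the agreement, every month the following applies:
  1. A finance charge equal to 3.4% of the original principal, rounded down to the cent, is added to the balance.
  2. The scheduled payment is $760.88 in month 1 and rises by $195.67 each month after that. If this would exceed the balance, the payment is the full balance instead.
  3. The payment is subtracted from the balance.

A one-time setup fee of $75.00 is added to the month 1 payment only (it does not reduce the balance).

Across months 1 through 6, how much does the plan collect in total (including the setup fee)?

$6,426.61

Month 1: opening $5,275.45; interest $179.36 → $5,454.81; payment $760.88 (+ $75.00 fee); balance $4,693.93
Month 2: opening $4,693.93; interest $179.36 → $4,873.29; payment $956.55; balance $3,916.74
Month 3: opening $3,916.74; interest $179.36 → $4,096.10; payment $1,152.22; balance $2,943.88
Month 4: opening $2,943.88; interest $179.36 → $3,123.24; payment $1,347.89; balance $1,775.35
Month 5: opening $1,775.35; interest $179.36 → $1,954.71; payment $1,543.56; balance $411.15
Month 6: opening $411.15; interest $179.36 → $590.51; payment $590.51; balance $0.00
Total paid: $6,426.61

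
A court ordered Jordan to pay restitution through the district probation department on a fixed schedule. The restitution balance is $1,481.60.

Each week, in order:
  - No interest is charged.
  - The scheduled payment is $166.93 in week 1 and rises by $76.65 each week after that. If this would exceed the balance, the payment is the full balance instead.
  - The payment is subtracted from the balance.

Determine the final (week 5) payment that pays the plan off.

$353.98

Week 1: opening $1,481.60; payment $166.93; balance $1,314.67
Week 2: opening $1,314.67; payment $243.58; balance $1,071.09
Week 3: opening $1,071.09; payment $320.23; balance $750.86
Week 4: opening $750.86; payment $396.88; balance $353.98
Week 5: opening $353.98; payment $353.98; balance $0.00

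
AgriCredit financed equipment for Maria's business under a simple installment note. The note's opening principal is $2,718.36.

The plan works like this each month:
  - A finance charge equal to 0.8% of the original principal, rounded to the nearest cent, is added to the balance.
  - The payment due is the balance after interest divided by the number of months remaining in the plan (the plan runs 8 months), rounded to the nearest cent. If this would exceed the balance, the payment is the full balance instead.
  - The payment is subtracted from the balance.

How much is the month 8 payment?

$398.91

Month 1: opening $2,718.36; interest $21.75 → $2,740.11; payment $342.51; balance $2,397.60
Month 2: opening $2,397.60; interest $21.75 → $2,419.35; payment $345.62; balance $2,073.73
Month 3: opening $2,073.73; interest $21.75 → $2,095.48; payment $349.25; balance $1,746.23
Month 4: opening $1,746.23; interest $21.75 → $1,767.98; payment $353.60; balance $1,414.38
Month 5: opening $1,414.38; interest $21.75 → $1,436.13; payment $359.03; balance $1,077.10
Month 6: opening $1,077.10; interest $21.75 → $1,098.85; payment $366.28; balance $732.57
Month 7: opening $732.57; interest $21.75 → $754.32; payment $377.16; balance $377.16
Month 8: opening $377.16; interest $21.75 → $398.91; payment $398.91; balance $0.00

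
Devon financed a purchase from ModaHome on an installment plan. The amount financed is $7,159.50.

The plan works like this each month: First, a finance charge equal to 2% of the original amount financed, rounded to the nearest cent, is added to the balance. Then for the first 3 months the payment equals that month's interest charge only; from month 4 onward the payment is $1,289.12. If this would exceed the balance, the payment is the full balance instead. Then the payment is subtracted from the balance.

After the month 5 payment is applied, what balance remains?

$4,867.64

Month 1: opening $7,159.50; interest $143.19 → $7,302.69; payment $143.19; balance $7,159.50
Month 2: opening $7,159.50; interest $143.19 → $7,302.69; payment $143.19; balance $7,159.50
Month 3: opening $7,159.50; interest $143.19 → $7,302.69; payment $143.19; balance $7,159.50
Month 4: opening $7,159.50; interest $143.19 → $7,302.69; payment $1,289.12; balance $6,013.57
Month 5: opening $6,013.57; interest $143.19 → $6,156.76; payment $1,289.12; balance $4,867.64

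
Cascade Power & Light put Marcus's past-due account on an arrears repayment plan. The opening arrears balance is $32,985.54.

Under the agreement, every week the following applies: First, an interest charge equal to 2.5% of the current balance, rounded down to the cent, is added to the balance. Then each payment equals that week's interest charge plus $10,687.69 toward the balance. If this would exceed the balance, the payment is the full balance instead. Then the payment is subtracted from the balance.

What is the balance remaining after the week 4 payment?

$0.00

Week 1: opening $32,985.54; interest $824.63 → $33,810.17; payment $11,512.32; balance $22,297.85
Week 2: opening $22,297.85; interest $557.44 → $22,855.29; payment $11,245.13; balance $11,610.16
Week 3: opening $11,610.16; interest $290.25 → $11,900.41; payment $10,977.94; balance $922.47
Week 4: opening $922.47; interest $23.06 → $945.53; payment $945.53; balance $0.00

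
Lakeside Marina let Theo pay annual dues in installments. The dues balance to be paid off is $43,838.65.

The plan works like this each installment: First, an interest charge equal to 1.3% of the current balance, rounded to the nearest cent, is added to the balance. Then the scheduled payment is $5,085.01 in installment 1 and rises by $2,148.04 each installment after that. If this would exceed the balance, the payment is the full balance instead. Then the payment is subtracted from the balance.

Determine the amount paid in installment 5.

$12,584.17

Installment 1: $43,838.65 +$569.90 interest = $44,408.55; pay $5,085.01 → $39,323.54
Installment 2: $39,323.54 +$511.21 interest = $39,834.75; pay $7,233.05 → $32,601.70
Installment 3: $32,601.70 +$423.82 interest = $33,025.52; pay $9,381.09 → $23,644.43
Installment 4: $23,644.43 +$307.38 interest = $23,951.81; pay $11,529.13 → $12,422.68
Installment 5: $12,422.68 +$161.49 interest = $12,584.17; pay $12,584.17 → $0.00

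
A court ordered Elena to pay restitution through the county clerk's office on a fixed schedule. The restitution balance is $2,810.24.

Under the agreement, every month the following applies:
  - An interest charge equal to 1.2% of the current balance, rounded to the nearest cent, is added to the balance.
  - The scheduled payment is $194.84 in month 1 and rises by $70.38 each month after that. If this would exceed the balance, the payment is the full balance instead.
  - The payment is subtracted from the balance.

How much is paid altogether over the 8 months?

Month 1: $2,810.24 +$33.72 interest = $2,843.96; pay $194.84 → $2,649.12
Month 2: $2,649.12 +$31.79 interest = $2,680.91; pay $265.22 → $2,415.69
Month 3: $2,415.69 +$28.99 interest = $2,444.68; pay $335.60 → $2,109.08
Month 4: $2,109.08 +$25.31 interest = $2,134.39; pay $405.98 → $1,728.41
Month 5: $1,728.41 +$20.74 interest = $1,749.15; pay $476.36 → $1,272.79
Month 6: $1,272.79 +$15.27 interest = $1,288.06; pay $546.74 → $741.32
Month 7: $741.32 +$8.90 interest = $750.22; pay $617.12 → $133.10
Month 8: $133.10 +$1.60 interest = $134.70; pay $134.70 → $0.00
Total paid: $2,976.56

$2,976.56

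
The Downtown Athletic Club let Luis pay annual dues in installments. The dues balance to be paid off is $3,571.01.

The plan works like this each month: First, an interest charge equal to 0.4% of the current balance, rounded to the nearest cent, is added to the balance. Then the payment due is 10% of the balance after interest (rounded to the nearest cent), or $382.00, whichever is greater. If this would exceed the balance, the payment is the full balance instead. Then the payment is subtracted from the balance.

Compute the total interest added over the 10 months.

$75.93

Month 1: $3,571.01 +$14.28 interest = $3,585.29; pay $382.00 → $3,203.29
Month 2: $3,203.29 +$12.81 interest = $3,216.10; pay $382.00 → $2,834.10
Month 3: $2,834.10 +$11.34 interest = $2,845.44; pay $382.00 → $2,463.44
Month 4: $2,463.44 +$9.85 interest = $2,473.29; pay $382.00 → $2,091.29
Month 5: $2,091.29 +$8.37 interest = $2,099.66; pay $382.00 → $1,717.66
Month 6: $1,717.66 +$6.87 interest = $1,724.53; pay $382.00 → $1,342.53
Month 7: $1,342.53 +$5.37 interest = $1,347.90; pay $382.00 → $965.90
Month 8: $965.90 +$3.86 interest = $969.76; pay $382.00 → $587.76
Month 9: $587.76 +$2.35 interest = $590.11; pay $382.00 → $208.11
Month 10: $208.11 +$0.83 interest = $208.94; pay $208.94 → $0.00
Total interest: $14.28 + $12.81 + $11.34 + $9.85 + $8.37 + $6.87 + $5.37 + $3.86 + $2.35 + $0.83 = $75.93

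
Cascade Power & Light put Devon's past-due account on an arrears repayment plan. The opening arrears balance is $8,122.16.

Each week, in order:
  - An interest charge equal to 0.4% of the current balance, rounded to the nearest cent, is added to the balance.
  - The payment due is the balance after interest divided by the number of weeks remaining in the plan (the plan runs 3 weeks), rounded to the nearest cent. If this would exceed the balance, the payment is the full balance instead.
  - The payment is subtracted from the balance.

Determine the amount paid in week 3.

Week 1: opening $8,122.16; interest $32.49 → $8,154.65; payment $2,718.22; balance $5,436.43
Week 2: opening $5,436.43; interest $21.75 → $5,458.18; payment $2,729.09; balance $2,729.09
Week 3: opening $2,729.09; interest $10.92 → $2,740.01; payment $2,740.01; balance $0.00

$2,740.01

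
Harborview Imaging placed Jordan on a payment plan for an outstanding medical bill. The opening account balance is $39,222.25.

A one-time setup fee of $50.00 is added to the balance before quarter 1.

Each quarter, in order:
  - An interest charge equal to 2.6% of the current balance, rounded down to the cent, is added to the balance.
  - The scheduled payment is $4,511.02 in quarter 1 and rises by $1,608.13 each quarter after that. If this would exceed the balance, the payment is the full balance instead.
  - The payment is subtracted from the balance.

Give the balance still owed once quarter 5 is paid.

Quarter 1: opening $39,272.25; interest $1,021.07 → $40,293.32; payment $4,511.02; balance $35,782.30
Quarter 2: opening $35,782.30; interest $930.33 → $36,712.63; payment $6,119.15; balance $30,593.48
Quarter 3: opening $30,593.48; interest $795.43 → $31,388.91; payment $7,727.28; balance $23,661.63
Quarter 4: opening $23,661.63; interest $615.20 → $24,276.83; payment $9,335.41; balance $14,941.42
Quarter 5: opening $14,941.42; interest $388.47 → $15,329.89; payment $10,943.54; balance $4,386.35

$4,386.35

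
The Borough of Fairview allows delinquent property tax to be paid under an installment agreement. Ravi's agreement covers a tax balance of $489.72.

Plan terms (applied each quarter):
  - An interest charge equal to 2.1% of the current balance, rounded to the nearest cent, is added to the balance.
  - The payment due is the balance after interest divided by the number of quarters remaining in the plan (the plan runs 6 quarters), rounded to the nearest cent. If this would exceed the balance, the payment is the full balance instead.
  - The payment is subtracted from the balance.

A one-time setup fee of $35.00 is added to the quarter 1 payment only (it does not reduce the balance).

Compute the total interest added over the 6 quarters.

# | Opening | Interest | Payment | Fee | End bal
1 | $489.72 | $10.28 | $83.33 | $35.00 | $416.67
2 | $416.67 | $8.75 | $85.08 | — | $340.34
3 | $340.34 | $7.15 | $86.87 | — | $260.62
4 | $260.62 | $5.47 | $88.70 | — | $177.39
5 | $177.39 | $3.73 | $90.56 | — | $90.56
6 | $90.56 | $1.90 | $92.46 | — | $0.00
Total interest: $10.28 + $8.75 + $7.15 + $5.47 + $3.73 + $1.90 = $37.28

$37.28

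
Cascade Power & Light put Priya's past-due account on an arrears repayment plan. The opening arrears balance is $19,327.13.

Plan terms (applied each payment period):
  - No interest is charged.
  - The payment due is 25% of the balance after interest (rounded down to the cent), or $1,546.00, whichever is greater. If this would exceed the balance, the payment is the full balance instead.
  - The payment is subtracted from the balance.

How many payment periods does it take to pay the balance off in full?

8

Payment period 1: $19,327.13 − $4,831.78 → $14,495.35
Payment period 2: $14,495.35 − $3,623.83 → $10,871.52
Payment period 3: $10,871.52 − $2,717.88 → $8,153.64
Payment period 4: $8,153.64 − $2,038.41 → $6,115.23
Payment period 5: $6,115.23 − $1,546.00 → $4,569.23
Payment period 6: $4,569.23 − $1,546.00 → $3,023.23
Payment period 7: $3,023.23 − $1,546.00 → $1,477.23
Payment period 8: $1,477.23 − $1,477.23 → $0.00
Balance reaches $0.00 in payment period 8.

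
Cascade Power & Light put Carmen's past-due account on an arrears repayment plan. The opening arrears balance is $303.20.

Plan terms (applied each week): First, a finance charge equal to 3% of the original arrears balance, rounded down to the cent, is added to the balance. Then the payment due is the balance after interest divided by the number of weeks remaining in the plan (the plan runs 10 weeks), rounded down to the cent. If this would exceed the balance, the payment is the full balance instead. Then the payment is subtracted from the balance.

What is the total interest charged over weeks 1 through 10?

Week 1: $303.20 +$9.09 interest = $312.29; pay $31.22 → $281.07
Week 2: $281.07 +$9.09 interest = $290.16; pay $32.24 → $257.92
Week 3: $257.92 +$9.09 interest = $267.01; pay $33.37 → $233.64
Week 4: $233.64 +$9.09 interest = $242.73; pay $34.67 → $208.06
Week 5: $208.06 +$9.09 interest = $217.15; pay $36.19 → $180.96
Week 6: $180.96 +$9.09 interest = $190.05; pay $38.01 → $152.04
Week 7: $152.04 +$9.09 interest = $161.13; pay $40.28 → $120.85
Week 8: $120.85 +$9.09 interest = $129.94; pay $43.31 → $86.63
Week 9: $86.63 +$9.09 interest = $95.72; pay $47.86 → $47.86
Week 10: $47.86 +$9.09 interest = $56.95; pay $56.95 → $0.00
Total interest: $9.09 + $9.09 + $9.09 + $9.09 + $9.09 + $9.09 + $9.09 + $9.09 + $9.09 + $9.09 = $90.90

$90.90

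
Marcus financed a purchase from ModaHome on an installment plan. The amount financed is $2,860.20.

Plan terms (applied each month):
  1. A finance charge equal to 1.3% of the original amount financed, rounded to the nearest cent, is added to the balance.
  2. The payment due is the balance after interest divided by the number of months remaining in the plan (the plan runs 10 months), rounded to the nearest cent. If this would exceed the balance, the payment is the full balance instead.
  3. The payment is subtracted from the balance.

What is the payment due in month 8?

Month 1: $2,860.20 +$37.18 interest = $2,897.38; pay $289.74 → $2,607.64
Month 2: $2,607.64 +$37.18 interest = $2,644.82; pay $293.87 → $2,350.95
Month 3: $2,350.95 +$37.18 interest = $2,388.13; pay $298.52 → $2,089.61
Month 4: $2,089.61 +$37.18 interest = $2,126.79; pay $303.83 → $1,822.96
Month 5: $1,822.96 +$37.18 interest = $1,860.14; pay $310.02 → $1,550.12
Month 6: $1,550.12 +$37.18 interest = $1,587.30; pay $317.46 → $1,269.84
Month 7: $1,269.84 +$37.18 interest = $1,307.02; pay $326.76 → $980.26
Month 8: $980.26 +$37.18 interest = $1,017.44; pay $339.15 → $678.29

$339.15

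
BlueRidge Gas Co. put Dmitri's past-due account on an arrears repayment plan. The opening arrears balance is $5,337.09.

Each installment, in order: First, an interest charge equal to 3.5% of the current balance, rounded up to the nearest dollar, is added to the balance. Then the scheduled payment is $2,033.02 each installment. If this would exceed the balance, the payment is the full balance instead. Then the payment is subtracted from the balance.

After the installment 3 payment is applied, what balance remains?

$0.00

Installment 1: $5,337.09 +$187.00 interest = $5,524.09; pay $2,033.02 → $3,491.07
Installment 2: $3,491.07 +$123.00 interest = $3,614.07; pay $2,033.02 → $1,581.05
Installment 3: $1,581.05 +$56.00 interest = $1,637.05; pay $1,637.05 → $0.00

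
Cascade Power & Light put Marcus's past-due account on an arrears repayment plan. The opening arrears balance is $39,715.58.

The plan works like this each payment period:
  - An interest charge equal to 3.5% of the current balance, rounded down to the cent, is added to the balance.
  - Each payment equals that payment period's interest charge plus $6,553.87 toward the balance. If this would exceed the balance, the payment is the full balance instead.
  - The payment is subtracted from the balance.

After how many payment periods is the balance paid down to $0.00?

Payment period 1: opening $39,715.58; interest $1,390.04 → $41,105.62; payment $7,943.91; balance $33,161.71
Payment period 2: opening $33,161.71; interest $1,160.65 → $34,322.36; payment $7,714.52; balance $26,607.84
Payment period 3: opening $26,607.84; interest $931.27 → $27,539.11; payment $7,485.14; balance $20,053.97
Payment period 4: opening $20,053.97; interest $701.88 → $20,755.85; payment $7,255.75; balance $13,500.10
Payment period 5: opening $13,500.10; interest $472.50 → $13,972.60; payment $7,026.37; balance $6,946.23
Payment period 6: opening $6,946.23; interest $243.11 → $7,189.34; payment $6,796.98; balance $392.36
Payment period 7: opening $392.36; interest $13.73 → $406.09; payment $406.09; balance $0.00
Balance reaches $0.00 in payment period 7.

7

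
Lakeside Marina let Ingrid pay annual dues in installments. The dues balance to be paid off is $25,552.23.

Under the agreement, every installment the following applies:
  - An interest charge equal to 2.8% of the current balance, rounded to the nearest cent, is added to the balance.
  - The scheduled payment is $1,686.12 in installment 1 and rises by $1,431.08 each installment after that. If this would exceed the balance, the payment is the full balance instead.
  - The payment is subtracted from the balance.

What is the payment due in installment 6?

Installment 1: opening $25,552.23; interest $715.46 → $26,267.69; payment $1,686.12; balance $24,581.57
Installment 2: opening $24,581.57; interest $688.28 → $25,269.85; payment $3,117.20; balance $22,152.65
Installment 3: opening $22,152.65; interest $620.27 → $22,772.92; payment $4,548.28; balance $18,224.64
Installment 4: opening $18,224.64; interest $510.29 → $18,734.93; payment $5,979.36; balance $12,755.57
Installment 5: opening $12,755.57; interest $357.16 → $13,112.73; payment $7,410.44; balance $5,702.29
Installment 6: opening $5,702.29; interest $159.66 → $5,861.95; payment $5,861.95; balance $0.00

$5,861.95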